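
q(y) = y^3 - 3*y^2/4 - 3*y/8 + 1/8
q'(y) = 3*y^2 - 3*y/2 - 3/8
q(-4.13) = -81.56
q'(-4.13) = 56.99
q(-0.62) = -0.17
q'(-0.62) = 1.71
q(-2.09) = -11.50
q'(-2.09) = 15.86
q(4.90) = 97.93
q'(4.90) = 64.30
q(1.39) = 0.84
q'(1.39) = 3.34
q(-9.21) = -841.27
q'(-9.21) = 267.91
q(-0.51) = -0.01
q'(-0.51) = 1.17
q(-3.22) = -39.83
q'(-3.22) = 35.56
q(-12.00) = -1831.38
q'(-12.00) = 449.62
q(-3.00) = -32.50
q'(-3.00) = 31.12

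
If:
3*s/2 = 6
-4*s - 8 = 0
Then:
No Solution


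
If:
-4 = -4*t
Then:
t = 1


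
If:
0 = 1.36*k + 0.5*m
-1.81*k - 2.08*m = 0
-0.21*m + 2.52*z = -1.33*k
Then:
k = 0.00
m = 0.00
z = 0.00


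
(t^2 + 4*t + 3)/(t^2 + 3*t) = (t + 1)/t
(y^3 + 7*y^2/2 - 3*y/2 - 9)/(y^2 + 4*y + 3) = (y^2 + y/2 - 3)/(y + 1)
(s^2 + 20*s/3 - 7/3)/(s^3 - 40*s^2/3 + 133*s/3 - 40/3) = (s + 7)/(s^2 - 13*s + 40)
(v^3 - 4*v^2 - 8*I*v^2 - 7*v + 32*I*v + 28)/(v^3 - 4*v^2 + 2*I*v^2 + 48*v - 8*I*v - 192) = (v^2 - 8*I*v - 7)/(v^2 + 2*I*v + 48)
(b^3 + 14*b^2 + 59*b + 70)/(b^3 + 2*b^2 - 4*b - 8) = (b^2 + 12*b + 35)/(b^2 - 4)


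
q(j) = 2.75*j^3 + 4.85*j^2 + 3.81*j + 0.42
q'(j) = 8.25*j^2 + 9.7*j + 3.81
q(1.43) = 23.83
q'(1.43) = 34.55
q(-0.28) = -0.33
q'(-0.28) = 1.74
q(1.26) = 18.42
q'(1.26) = 29.13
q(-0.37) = -0.47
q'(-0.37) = 1.35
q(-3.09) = -46.18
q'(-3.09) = 52.61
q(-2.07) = -11.08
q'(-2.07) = 19.08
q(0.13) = 1.00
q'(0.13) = 5.21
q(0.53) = 4.21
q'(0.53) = 11.27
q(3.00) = 129.75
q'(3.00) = 107.16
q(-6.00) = -441.84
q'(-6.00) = 242.61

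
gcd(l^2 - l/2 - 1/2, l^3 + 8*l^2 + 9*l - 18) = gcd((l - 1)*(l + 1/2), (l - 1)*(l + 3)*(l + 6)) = l - 1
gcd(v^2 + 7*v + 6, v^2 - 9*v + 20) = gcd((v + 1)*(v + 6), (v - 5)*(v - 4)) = 1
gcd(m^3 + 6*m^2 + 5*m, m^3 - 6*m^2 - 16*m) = m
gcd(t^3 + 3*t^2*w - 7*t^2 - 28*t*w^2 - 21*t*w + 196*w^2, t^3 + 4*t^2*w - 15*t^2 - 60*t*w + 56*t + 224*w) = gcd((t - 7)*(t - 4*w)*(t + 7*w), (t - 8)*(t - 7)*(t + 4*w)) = t - 7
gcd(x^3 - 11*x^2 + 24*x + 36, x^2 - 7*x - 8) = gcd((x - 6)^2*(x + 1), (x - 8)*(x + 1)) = x + 1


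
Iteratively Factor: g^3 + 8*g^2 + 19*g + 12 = (g + 1)*(g^2 + 7*g + 12) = (g + 1)*(g + 4)*(g + 3)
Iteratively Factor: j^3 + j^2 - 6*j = (j - 2)*(j^2 + 3*j) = (j - 2)*(j + 3)*(j)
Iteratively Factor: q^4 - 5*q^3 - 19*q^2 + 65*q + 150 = (q + 3)*(q^3 - 8*q^2 + 5*q + 50) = (q + 2)*(q + 3)*(q^2 - 10*q + 25) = (q - 5)*(q + 2)*(q + 3)*(q - 5)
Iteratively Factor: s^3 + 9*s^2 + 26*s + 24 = (s + 3)*(s^2 + 6*s + 8) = (s + 2)*(s + 3)*(s + 4)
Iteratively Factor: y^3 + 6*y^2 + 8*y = (y)*(y^2 + 6*y + 8) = y*(y + 2)*(y + 4)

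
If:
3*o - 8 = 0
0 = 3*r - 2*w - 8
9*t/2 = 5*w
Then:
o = 8/3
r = 2*w/3 + 8/3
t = 10*w/9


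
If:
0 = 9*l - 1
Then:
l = 1/9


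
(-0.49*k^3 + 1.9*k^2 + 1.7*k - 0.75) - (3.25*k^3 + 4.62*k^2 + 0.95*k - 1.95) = -3.74*k^3 - 2.72*k^2 + 0.75*k + 1.2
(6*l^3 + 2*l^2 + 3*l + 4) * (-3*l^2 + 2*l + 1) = -18*l^5 + 6*l^4 + l^3 - 4*l^2 + 11*l + 4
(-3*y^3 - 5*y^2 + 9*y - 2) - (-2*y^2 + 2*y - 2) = -3*y^3 - 3*y^2 + 7*y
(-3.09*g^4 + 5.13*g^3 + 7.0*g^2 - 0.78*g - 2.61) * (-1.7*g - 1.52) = 5.253*g^5 - 4.0242*g^4 - 19.6976*g^3 - 9.314*g^2 + 5.6226*g + 3.9672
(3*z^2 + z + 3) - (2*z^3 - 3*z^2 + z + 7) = -2*z^3 + 6*z^2 - 4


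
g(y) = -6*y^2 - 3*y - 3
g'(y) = -12*y - 3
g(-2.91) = -45.08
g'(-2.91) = 31.92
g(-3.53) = -67.18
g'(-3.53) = 39.36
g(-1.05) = -6.46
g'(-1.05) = 9.60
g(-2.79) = -41.33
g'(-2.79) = 30.48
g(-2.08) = -22.72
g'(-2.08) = 21.96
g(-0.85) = -4.78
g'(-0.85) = 7.20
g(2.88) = -61.41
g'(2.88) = -37.56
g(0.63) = -7.27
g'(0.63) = -10.56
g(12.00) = -903.00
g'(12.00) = -147.00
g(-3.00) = -48.00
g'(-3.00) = 33.00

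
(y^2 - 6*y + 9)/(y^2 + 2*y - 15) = (y - 3)/(y + 5)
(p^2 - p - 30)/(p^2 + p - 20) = (p - 6)/(p - 4)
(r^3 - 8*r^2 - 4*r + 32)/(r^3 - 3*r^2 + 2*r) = (r^2 - 6*r - 16)/(r*(r - 1))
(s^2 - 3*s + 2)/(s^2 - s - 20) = (-s^2 + 3*s - 2)/(-s^2 + s + 20)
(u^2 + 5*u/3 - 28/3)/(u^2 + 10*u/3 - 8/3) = (3*u - 7)/(3*u - 2)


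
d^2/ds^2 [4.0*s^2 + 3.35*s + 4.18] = 8.00000000000000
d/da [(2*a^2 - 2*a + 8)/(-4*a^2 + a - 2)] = 2*(-3*a^2 + 28*a - 2)/(16*a^4 - 8*a^3 + 17*a^2 - 4*a + 4)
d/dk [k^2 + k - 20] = 2*k + 1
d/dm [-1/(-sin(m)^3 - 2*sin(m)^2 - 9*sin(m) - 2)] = (-4*sin(m) + 3*cos(m)^2 - 12)*cos(m)/(sin(m)^3 + 2*sin(m)^2 + 9*sin(m) + 2)^2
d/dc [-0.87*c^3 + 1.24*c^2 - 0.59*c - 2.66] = -2.61*c^2 + 2.48*c - 0.59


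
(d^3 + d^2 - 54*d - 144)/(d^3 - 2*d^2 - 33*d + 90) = (d^2 - 5*d - 24)/(d^2 - 8*d + 15)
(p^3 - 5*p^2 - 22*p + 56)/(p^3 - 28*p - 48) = (p^2 - 9*p + 14)/(p^2 - 4*p - 12)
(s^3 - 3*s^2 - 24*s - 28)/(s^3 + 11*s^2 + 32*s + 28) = (s - 7)/(s + 7)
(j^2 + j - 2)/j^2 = (j^2 + j - 2)/j^2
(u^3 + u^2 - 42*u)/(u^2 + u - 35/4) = 4*u*(u^2 + u - 42)/(4*u^2 + 4*u - 35)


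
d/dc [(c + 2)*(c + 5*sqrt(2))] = 2*c + 2 + 5*sqrt(2)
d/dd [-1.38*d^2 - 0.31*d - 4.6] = -2.76*d - 0.31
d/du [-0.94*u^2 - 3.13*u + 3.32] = -1.88*u - 3.13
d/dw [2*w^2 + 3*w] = 4*w + 3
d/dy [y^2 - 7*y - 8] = 2*y - 7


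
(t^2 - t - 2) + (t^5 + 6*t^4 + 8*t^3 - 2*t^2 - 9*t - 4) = t^5 + 6*t^4 + 8*t^3 - t^2 - 10*t - 6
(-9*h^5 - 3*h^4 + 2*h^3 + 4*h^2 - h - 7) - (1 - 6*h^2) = -9*h^5 - 3*h^4 + 2*h^3 + 10*h^2 - h - 8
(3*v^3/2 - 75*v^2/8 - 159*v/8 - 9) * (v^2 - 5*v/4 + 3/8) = 3*v^5/2 - 45*v^4/4 - 243*v^3/32 + 789*v^2/64 + 243*v/64 - 27/8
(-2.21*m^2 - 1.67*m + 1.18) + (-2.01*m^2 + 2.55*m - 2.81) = -4.22*m^2 + 0.88*m - 1.63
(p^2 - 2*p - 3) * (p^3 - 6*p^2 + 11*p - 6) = p^5 - 8*p^4 + 20*p^3 - 10*p^2 - 21*p + 18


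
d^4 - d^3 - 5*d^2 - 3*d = d*(d - 3)*(d + 1)^2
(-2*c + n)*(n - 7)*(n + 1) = -2*c*n^2 + 12*c*n + 14*c + n^3 - 6*n^2 - 7*n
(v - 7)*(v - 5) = v^2 - 12*v + 35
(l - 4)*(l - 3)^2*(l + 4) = l^4 - 6*l^3 - 7*l^2 + 96*l - 144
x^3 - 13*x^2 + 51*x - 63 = (x - 7)*(x - 3)^2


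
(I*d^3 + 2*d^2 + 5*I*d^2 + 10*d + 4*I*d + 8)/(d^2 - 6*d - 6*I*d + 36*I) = (I*d^3 + d^2*(2 + 5*I) + d*(10 + 4*I) + 8)/(d^2 + d*(-6 - 6*I) + 36*I)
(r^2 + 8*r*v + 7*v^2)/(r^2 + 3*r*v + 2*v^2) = (r + 7*v)/(r + 2*v)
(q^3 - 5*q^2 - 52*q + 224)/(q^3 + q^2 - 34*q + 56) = (q - 8)/(q - 2)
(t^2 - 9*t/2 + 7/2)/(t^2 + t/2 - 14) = (t - 1)/(t + 4)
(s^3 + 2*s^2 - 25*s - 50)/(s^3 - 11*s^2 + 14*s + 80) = (s + 5)/(s - 8)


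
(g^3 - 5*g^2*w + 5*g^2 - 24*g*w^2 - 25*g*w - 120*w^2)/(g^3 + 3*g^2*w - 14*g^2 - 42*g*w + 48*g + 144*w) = (g^2 - 8*g*w + 5*g - 40*w)/(g^2 - 14*g + 48)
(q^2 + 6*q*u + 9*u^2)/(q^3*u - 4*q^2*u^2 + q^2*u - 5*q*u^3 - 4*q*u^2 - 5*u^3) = (q^2 + 6*q*u + 9*u^2)/(u*(q^3 - 4*q^2*u + q^2 - 5*q*u^2 - 4*q*u - 5*u^2))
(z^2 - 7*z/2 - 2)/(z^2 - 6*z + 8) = (z + 1/2)/(z - 2)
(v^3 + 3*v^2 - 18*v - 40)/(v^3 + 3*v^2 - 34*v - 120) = (v^2 - 2*v - 8)/(v^2 - 2*v - 24)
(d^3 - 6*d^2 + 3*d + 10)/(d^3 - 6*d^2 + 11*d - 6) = (d^2 - 4*d - 5)/(d^2 - 4*d + 3)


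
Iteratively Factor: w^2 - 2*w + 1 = (w - 1)*(w - 1)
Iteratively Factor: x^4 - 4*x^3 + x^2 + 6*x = (x - 3)*(x^3 - x^2 - 2*x) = (x - 3)*(x + 1)*(x^2 - 2*x) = x*(x - 3)*(x + 1)*(x - 2)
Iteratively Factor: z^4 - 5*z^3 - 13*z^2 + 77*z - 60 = (z + 4)*(z^3 - 9*z^2 + 23*z - 15) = (z - 5)*(z + 4)*(z^2 - 4*z + 3) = (z - 5)*(z - 3)*(z + 4)*(z - 1)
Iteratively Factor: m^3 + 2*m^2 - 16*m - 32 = (m + 4)*(m^2 - 2*m - 8) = (m - 4)*(m + 4)*(m + 2)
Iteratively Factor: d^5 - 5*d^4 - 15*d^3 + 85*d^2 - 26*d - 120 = (d + 1)*(d^4 - 6*d^3 - 9*d^2 + 94*d - 120) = (d - 3)*(d + 1)*(d^3 - 3*d^2 - 18*d + 40) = (d - 3)*(d + 1)*(d + 4)*(d^2 - 7*d + 10) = (d - 5)*(d - 3)*(d + 1)*(d + 4)*(d - 2)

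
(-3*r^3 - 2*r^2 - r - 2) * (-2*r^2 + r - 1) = 6*r^5 + r^4 + 3*r^3 + 5*r^2 - r + 2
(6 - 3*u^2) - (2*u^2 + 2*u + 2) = -5*u^2 - 2*u + 4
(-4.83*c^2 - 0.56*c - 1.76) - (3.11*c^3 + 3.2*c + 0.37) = -3.11*c^3 - 4.83*c^2 - 3.76*c - 2.13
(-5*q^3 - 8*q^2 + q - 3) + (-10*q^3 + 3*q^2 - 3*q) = -15*q^3 - 5*q^2 - 2*q - 3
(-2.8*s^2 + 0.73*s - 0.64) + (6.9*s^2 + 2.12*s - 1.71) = 4.1*s^2 + 2.85*s - 2.35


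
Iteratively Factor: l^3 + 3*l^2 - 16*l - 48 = (l + 4)*(l^2 - l - 12) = (l - 4)*(l + 4)*(l + 3)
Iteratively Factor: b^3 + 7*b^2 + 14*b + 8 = (b + 1)*(b^2 + 6*b + 8) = (b + 1)*(b + 4)*(b + 2)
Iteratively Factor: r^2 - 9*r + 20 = (r - 4)*(r - 5)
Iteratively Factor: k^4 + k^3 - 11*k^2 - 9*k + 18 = (k - 1)*(k^3 + 2*k^2 - 9*k - 18) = (k - 3)*(k - 1)*(k^2 + 5*k + 6) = (k - 3)*(k - 1)*(k + 2)*(k + 3)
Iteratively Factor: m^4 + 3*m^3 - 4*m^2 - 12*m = (m)*(m^3 + 3*m^2 - 4*m - 12) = m*(m + 3)*(m^2 - 4) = m*(m - 2)*(m + 3)*(m + 2)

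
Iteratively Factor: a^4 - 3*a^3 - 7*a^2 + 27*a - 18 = (a - 2)*(a^3 - a^2 - 9*a + 9) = (a - 2)*(a - 1)*(a^2 - 9) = (a - 3)*(a - 2)*(a - 1)*(a + 3)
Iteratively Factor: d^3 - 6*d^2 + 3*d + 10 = (d - 2)*(d^2 - 4*d - 5) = (d - 2)*(d + 1)*(d - 5)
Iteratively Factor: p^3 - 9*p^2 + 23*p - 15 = (p - 3)*(p^2 - 6*p + 5) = (p - 5)*(p - 3)*(p - 1)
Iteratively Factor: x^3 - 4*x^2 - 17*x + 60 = (x - 3)*(x^2 - x - 20) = (x - 3)*(x + 4)*(x - 5)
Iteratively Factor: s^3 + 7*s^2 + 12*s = (s)*(s^2 + 7*s + 12) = s*(s + 4)*(s + 3)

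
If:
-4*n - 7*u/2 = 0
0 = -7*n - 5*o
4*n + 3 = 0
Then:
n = -3/4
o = 21/20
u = 6/7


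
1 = 1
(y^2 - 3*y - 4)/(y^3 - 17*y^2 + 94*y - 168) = (y + 1)/(y^2 - 13*y + 42)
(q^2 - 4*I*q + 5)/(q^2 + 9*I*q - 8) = (q - 5*I)/(q + 8*I)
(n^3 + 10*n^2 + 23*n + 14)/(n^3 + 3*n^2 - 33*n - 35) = (n + 2)/(n - 5)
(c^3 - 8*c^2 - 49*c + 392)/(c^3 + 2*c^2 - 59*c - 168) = (c - 7)/(c + 3)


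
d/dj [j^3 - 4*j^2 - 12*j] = 3*j^2 - 8*j - 12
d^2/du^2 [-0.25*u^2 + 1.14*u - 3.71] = -0.500000000000000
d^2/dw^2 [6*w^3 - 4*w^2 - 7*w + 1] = 36*w - 8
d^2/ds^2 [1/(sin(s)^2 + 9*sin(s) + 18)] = (-4*sin(s)^4 - 27*sin(s)^3 - 3*sin(s)^2 + 216*sin(s) + 126)/(sin(s)^2 + 9*sin(s) + 18)^3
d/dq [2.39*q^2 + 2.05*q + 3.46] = 4.78*q + 2.05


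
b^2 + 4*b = b*(b + 4)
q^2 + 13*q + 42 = (q + 6)*(q + 7)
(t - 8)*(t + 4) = t^2 - 4*t - 32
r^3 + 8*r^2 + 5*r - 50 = (r - 2)*(r + 5)^2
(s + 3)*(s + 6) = s^2 + 9*s + 18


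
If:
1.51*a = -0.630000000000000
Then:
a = -0.42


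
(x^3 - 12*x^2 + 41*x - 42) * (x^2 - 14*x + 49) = x^5 - 26*x^4 + 258*x^3 - 1204*x^2 + 2597*x - 2058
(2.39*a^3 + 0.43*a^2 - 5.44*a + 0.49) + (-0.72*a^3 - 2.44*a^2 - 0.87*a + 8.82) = 1.67*a^3 - 2.01*a^2 - 6.31*a + 9.31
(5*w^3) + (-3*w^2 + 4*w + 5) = 5*w^3 - 3*w^2 + 4*w + 5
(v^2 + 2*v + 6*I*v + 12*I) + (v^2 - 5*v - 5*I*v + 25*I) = 2*v^2 - 3*v + I*v + 37*I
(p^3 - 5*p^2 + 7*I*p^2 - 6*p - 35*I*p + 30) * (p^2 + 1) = p^5 - 5*p^4 + 7*I*p^4 - 5*p^3 - 35*I*p^3 + 25*p^2 + 7*I*p^2 - 6*p - 35*I*p + 30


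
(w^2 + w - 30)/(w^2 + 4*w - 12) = (w - 5)/(w - 2)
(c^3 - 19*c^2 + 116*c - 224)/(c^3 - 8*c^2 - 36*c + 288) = (c^2 - 11*c + 28)/(c^2 - 36)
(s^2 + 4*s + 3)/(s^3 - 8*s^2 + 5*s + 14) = (s + 3)/(s^2 - 9*s + 14)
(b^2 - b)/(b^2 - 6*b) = (b - 1)/(b - 6)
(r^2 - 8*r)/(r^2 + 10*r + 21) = r*(r - 8)/(r^2 + 10*r + 21)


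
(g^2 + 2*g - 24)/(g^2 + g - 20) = (g + 6)/(g + 5)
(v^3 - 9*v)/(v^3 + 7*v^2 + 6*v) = (v^2 - 9)/(v^2 + 7*v + 6)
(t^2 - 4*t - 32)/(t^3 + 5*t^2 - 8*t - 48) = (t - 8)/(t^2 + t - 12)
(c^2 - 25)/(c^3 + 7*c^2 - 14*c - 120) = (c - 5)/(c^2 + 2*c - 24)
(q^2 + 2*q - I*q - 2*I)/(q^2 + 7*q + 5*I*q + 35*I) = (q^2 + q*(2 - I) - 2*I)/(q^2 + q*(7 + 5*I) + 35*I)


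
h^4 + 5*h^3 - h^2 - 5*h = h*(h - 1)*(h + 1)*(h + 5)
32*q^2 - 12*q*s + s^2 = (-8*q + s)*(-4*q + s)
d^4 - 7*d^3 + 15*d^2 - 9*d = d*(d - 3)^2*(d - 1)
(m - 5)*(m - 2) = m^2 - 7*m + 10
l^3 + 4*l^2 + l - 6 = (l - 1)*(l + 2)*(l + 3)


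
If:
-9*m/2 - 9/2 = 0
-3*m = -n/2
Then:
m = -1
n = -6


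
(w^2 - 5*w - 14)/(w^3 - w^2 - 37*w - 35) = (w + 2)/(w^2 + 6*w + 5)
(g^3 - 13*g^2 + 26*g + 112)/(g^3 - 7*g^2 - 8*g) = (g^2 - 5*g - 14)/(g*(g + 1))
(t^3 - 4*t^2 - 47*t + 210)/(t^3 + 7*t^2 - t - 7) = (t^2 - 11*t + 30)/(t^2 - 1)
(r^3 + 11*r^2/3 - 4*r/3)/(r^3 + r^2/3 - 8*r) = (3*r^2 + 11*r - 4)/(3*r^2 + r - 24)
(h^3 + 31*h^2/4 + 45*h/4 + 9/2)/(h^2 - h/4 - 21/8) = 2*(4*h^3 + 31*h^2 + 45*h + 18)/(8*h^2 - 2*h - 21)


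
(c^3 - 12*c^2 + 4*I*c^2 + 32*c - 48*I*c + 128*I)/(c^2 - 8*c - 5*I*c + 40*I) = (c^2 + 4*c*(-1 + I) - 16*I)/(c - 5*I)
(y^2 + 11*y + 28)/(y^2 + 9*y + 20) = (y + 7)/(y + 5)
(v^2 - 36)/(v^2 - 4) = (v^2 - 36)/(v^2 - 4)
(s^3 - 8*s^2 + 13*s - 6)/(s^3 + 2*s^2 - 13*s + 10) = (s^2 - 7*s + 6)/(s^2 + 3*s - 10)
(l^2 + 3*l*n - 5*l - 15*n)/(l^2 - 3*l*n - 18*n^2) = (l - 5)/(l - 6*n)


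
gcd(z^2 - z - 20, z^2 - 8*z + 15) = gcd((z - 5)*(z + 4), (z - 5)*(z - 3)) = z - 5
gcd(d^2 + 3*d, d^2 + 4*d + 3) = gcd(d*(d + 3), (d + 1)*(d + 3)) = d + 3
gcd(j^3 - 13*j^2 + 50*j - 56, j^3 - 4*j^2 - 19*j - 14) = j - 7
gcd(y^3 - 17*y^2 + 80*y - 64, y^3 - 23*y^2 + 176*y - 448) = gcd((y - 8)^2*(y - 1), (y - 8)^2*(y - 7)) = y^2 - 16*y + 64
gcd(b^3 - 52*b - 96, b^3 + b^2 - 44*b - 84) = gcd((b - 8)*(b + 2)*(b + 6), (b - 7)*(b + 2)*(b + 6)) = b^2 + 8*b + 12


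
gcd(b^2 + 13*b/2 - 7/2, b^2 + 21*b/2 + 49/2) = b + 7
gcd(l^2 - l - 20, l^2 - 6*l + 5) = l - 5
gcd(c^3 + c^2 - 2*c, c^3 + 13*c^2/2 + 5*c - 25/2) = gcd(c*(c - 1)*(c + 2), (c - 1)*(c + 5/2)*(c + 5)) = c - 1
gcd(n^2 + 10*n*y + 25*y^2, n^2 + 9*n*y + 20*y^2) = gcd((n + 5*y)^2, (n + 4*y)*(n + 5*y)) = n + 5*y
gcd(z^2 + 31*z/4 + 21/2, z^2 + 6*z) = z + 6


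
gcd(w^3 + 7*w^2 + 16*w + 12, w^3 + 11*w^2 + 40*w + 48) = w + 3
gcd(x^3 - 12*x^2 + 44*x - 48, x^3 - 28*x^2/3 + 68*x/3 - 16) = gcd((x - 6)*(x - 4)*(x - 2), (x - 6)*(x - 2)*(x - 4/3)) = x^2 - 8*x + 12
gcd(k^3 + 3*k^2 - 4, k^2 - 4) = k + 2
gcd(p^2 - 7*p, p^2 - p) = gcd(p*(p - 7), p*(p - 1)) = p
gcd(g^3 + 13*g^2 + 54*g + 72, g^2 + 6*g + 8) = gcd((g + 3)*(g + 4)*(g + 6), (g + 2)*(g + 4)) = g + 4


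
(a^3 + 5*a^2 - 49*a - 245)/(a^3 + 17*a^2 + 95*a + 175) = (a - 7)/(a + 5)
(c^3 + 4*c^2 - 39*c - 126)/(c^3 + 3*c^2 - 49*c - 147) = (c - 6)/(c - 7)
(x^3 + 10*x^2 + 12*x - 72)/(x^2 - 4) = (x^2 + 12*x + 36)/(x + 2)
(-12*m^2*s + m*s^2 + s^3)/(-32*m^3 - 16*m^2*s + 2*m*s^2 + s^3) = s*(-3*m + s)/(-8*m^2 - 2*m*s + s^2)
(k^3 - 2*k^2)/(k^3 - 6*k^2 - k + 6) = k^2*(k - 2)/(k^3 - 6*k^2 - k + 6)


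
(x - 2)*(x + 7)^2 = x^3 + 12*x^2 + 21*x - 98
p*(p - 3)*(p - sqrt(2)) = p^3 - 3*p^2 - sqrt(2)*p^2 + 3*sqrt(2)*p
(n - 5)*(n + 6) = n^2 + n - 30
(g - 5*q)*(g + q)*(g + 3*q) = g^3 - g^2*q - 17*g*q^2 - 15*q^3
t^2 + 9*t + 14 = (t + 2)*(t + 7)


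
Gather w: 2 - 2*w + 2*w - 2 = 0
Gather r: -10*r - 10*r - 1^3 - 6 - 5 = -20*r - 12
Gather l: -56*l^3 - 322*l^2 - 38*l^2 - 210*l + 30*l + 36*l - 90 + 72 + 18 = -56*l^3 - 360*l^2 - 144*l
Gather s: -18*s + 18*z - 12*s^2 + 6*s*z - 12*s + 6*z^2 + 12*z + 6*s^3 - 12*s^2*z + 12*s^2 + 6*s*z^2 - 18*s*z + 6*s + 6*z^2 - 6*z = 6*s^3 - 12*s^2*z + s*(6*z^2 - 12*z - 24) + 12*z^2 + 24*z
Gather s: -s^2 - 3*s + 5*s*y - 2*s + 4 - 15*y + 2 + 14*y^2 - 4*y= -s^2 + s*(5*y - 5) + 14*y^2 - 19*y + 6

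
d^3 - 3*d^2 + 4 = (d - 2)^2*(d + 1)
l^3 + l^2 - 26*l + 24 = (l - 4)*(l - 1)*(l + 6)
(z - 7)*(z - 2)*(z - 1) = z^3 - 10*z^2 + 23*z - 14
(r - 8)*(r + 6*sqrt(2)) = r^2 - 8*r + 6*sqrt(2)*r - 48*sqrt(2)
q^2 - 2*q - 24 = (q - 6)*(q + 4)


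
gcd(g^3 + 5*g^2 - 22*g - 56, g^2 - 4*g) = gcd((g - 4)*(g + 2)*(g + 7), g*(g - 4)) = g - 4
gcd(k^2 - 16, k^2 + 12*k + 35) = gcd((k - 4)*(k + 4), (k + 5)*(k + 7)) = 1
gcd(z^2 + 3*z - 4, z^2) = 1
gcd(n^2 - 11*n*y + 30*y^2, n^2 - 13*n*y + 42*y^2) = -n + 6*y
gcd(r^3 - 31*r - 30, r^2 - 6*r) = r - 6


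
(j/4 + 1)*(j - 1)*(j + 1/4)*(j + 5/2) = j^4/4 + 23*j^3/16 + 39*j^2/32 - 73*j/32 - 5/8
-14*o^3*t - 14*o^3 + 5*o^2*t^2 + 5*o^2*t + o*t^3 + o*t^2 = (-2*o + t)*(7*o + t)*(o*t + o)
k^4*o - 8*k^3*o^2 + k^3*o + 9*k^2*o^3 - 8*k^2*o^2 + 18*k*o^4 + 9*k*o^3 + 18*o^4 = (k - 6*o)*(k - 3*o)*(k + o)*(k*o + o)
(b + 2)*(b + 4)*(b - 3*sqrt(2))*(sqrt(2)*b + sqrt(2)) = sqrt(2)*b^4 - 6*b^3 + 7*sqrt(2)*b^3 - 42*b^2 + 14*sqrt(2)*b^2 - 84*b + 8*sqrt(2)*b - 48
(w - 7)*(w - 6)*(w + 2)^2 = w^4 - 9*w^3 - 6*w^2 + 116*w + 168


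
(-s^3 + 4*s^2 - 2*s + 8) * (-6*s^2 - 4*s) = 6*s^5 - 20*s^4 - 4*s^3 - 40*s^2 - 32*s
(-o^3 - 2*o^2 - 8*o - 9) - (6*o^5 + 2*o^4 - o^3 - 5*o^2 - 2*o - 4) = -6*o^5 - 2*o^4 + 3*o^2 - 6*o - 5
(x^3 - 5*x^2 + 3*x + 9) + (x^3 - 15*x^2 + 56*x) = 2*x^3 - 20*x^2 + 59*x + 9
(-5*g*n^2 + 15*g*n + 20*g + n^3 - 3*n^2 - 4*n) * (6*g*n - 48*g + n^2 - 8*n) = -30*g^2*n^3 + 330*g^2*n^2 - 600*g^2*n - 960*g^2 + g*n^4 - 11*g*n^3 + 20*g*n^2 + 32*g*n + n^5 - 11*n^4 + 20*n^3 + 32*n^2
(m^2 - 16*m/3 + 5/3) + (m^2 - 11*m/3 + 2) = 2*m^2 - 9*m + 11/3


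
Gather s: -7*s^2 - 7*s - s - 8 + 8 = -7*s^2 - 8*s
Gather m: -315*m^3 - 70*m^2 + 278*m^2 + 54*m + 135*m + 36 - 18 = -315*m^3 + 208*m^2 + 189*m + 18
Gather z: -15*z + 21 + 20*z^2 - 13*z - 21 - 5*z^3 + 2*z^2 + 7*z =-5*z^3 + 22*z^2 - 21*z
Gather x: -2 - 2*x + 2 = -2*x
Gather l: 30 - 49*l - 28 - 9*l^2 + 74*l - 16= -9*l^2 + 25*l - 14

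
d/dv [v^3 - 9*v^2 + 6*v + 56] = 3*v^2 - 18*v + 6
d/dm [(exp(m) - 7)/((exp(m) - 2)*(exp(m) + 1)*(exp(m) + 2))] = 2*(-exp(3*m) + 10*exp(2*m) + 7*exp(m) - 16)*exp(m)/(exp(6*m) + 2*exp(5*m) - 7*exp(4*m) - 16*exp(3*m) + 8*exp(2*m) + 32*exp(m) + 16)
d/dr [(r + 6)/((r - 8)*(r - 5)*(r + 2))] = (-2*r^3 - 7*r^2 + 132*r - 4)/(r^6 - 22*r^5 + 149*r^4 - 148*r^3 - 1564*r^2 + 2240*r + 6400)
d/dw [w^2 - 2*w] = 2*w - 2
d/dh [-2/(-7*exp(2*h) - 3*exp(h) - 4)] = (-28*exp(h) - 6)*exp(h)/(7*exp(2*h) + 3*exp(h) + 4)^2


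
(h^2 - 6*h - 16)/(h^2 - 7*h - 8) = (h + 2)/(h + 1)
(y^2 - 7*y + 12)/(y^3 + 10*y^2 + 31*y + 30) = (y^2 - 7*y + 12)/(y^3 + 10*y^2 + 31*y + 30)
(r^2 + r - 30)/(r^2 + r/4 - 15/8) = 8*(r^2 + r - 30)/(8*r^2 + 2*r - 15)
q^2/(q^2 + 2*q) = q/(q + 2)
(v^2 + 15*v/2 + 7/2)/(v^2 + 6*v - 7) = (v + 1/2)/(v - 1)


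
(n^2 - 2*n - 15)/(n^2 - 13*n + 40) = (n + 3)/(n - 8)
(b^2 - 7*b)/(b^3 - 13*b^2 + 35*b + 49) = b/(b^2 - 6*b - 7)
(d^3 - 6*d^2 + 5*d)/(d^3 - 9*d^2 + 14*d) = (d^2 - 6*d + 5)/(d^2 - 9*d + 14)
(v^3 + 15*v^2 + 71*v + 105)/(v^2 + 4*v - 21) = (v^2 + 8*v + 15)/(v - 3)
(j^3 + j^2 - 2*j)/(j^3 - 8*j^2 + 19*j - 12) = j*(j + 2)/(j^2 - 7*j + 12)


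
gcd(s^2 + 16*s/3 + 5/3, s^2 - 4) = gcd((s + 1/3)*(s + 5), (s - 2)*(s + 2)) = 1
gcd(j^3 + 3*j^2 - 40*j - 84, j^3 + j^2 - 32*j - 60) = j^2 - 4*j - 12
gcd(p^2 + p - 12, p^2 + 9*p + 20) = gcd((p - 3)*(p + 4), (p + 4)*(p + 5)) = p + 4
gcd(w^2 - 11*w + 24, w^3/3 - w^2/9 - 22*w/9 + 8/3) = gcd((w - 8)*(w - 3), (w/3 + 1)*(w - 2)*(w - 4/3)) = 1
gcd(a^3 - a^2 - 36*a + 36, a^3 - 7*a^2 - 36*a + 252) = a^2 - 36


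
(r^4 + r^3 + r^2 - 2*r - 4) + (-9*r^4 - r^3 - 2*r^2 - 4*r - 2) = -8*r^4 - r^2 - 6*r - 6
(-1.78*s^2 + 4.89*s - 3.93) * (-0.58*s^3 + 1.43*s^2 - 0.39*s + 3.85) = 1.0324*s^5 - 5.3816*s^4 + 9.9663*s^3 - 14.38*s^2 + 20.3592*s - 15.1305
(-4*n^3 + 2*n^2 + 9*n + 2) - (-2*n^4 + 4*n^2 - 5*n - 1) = 2*n^4 - 4*n^3 - 2*n^2 + 14*n + 3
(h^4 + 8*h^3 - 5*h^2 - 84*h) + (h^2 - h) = h^4 + 8*h^3 - 4*h^2 - 85*h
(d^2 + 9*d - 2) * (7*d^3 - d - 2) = 7*d^5 + 63*d^4 - 15*d^3 - 11*d^2 - 16*d + 4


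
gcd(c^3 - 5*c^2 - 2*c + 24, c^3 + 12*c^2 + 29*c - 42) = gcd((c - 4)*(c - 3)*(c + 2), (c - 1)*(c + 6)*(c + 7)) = 1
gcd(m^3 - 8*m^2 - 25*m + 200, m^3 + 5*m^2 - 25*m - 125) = m^2 - 25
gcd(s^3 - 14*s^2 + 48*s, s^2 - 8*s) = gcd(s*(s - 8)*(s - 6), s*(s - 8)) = s^2 - 8*s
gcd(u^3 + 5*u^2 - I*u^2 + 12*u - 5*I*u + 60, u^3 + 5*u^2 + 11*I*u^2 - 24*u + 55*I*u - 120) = u^2 + u*(5 + 3*I) + 15*I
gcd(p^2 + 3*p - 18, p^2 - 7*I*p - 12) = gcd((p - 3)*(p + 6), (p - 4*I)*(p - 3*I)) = 1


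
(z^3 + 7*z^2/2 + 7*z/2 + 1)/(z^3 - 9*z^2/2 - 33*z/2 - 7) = (z + 1)/(z - 7)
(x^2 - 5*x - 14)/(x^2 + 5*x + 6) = (x - 7)/(x + 3)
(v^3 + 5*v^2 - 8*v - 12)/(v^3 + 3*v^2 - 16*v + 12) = (v + 1)/(v - 1)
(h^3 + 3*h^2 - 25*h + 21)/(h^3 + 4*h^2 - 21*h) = (h - 1)/h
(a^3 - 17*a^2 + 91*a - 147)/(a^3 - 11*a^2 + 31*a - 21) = (a - 7)/(a - 1)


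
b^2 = b^2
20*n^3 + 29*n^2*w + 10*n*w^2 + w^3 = (n + w)*(4*n + w)*(5*n + w)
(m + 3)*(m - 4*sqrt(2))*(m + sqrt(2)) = m^3 - 3*sqrt(2)*m^2 + 3*m^2 - 9*sqrt(2)*m - 8*m - 24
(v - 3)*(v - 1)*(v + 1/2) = v^3 - 7*v^2/2 + v + 3/2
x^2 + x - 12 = (x - 3)*(x + 4)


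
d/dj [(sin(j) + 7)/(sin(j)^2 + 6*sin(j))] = (-14*sin(j) + cos(j)^2 - 43)*cos(j)/((sin(j) + 6)^2*sin(j)^2)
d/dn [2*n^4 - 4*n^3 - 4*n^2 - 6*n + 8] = 8*n^3 - 12*n^2 - 8*n - 6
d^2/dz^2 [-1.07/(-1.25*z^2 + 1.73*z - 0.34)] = (-3.34375*z^2 + 4.62775*z + 1.07*(2.5*z - 1.73)*(5.0*z - 3.46) - 0.9095)/(1.25*z^2 - 1.73*z + 0.34)^3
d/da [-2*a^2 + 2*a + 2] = 2 - 4*a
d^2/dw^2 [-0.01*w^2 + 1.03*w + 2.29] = -0.0200000000000000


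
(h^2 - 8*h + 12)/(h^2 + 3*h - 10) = (h - 6)/(h + 5)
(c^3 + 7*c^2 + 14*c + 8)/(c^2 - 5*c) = (c^3 + 7*c^2 + 14*c + 8)/(c*(c - 5))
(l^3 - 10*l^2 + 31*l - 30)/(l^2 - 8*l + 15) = l - 2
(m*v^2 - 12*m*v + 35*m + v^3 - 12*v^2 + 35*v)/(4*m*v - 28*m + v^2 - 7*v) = (m*v - 5*m + v^2 - 5*v)/(4*m + v)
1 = 1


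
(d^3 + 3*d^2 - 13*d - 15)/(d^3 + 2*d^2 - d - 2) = (d^2 + 2*d - 15)/(d^2 + d - 2)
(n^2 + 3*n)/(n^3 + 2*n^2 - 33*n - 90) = n/(n^2 - n - 30)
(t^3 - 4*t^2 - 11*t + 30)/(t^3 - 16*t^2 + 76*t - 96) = (t^2 - 2*t - 15)/(t^2 - 14*t + 48)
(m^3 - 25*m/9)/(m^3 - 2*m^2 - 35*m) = (25/9 - m^2)/(-m^2 + 2*m + 35)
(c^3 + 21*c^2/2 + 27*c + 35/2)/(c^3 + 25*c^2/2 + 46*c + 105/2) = (c + 1)/(c + 3)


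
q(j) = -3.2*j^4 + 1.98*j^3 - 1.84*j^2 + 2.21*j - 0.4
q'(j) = -12.8*j^3 + 5.94*j^2 - 3.68*j + 2.21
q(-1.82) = -57.56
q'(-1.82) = 105.75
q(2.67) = -132.56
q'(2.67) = -208.91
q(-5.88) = -4304.79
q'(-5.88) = 2831.43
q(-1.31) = -20.33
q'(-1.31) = 46.00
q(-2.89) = -293.17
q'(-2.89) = 371.42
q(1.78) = -23.25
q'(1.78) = -57.71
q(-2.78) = -254.43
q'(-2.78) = 333.35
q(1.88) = -29.57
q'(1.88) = -68.77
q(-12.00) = -70068.52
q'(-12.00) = 23020.13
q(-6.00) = -4654.78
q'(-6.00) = 3002.93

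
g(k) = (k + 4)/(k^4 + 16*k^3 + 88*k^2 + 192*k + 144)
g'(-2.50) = 2.01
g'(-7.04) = -0.22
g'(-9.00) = -0.00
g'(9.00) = 0.00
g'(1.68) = -0.00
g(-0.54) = 0.05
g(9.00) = 0.00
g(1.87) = 0.01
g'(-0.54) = -0.08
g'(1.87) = -0.00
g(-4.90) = -0.09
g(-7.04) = -0.11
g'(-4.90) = 0.20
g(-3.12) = 0.08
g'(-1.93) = -728.86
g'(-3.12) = 0.19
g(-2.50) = 0.49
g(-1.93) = 25.50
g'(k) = (k + 4)*(-4*k^3 - 48*k^2 - 176*k - 192)/(k^4 + 16*k^3 + 88*k^2 + 192*k + 144)^2 + 1/(k^4 + 16*k^3 + 88*k^2 + 192*k + 144) = (-3*k^2 - 24*k - 52)/(k^6 + 24*k^5 + 228*k^4 + 1088*k^3 + 2736*k^2 + 3456*k + 1728)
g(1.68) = 0.01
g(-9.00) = -0.01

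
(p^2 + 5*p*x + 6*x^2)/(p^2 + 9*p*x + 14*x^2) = (p + 3*x)/(p + 7*x)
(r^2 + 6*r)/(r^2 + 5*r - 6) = r/(r - 1)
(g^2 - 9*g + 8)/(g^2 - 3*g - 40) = (g - 1)/(g + 5)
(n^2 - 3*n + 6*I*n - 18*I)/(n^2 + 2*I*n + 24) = (n - 3)/(n - 4*I)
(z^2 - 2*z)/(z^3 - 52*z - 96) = z*(2 - z)/(-z^3 + 52*z + 96)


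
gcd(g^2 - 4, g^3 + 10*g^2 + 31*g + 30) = g + 2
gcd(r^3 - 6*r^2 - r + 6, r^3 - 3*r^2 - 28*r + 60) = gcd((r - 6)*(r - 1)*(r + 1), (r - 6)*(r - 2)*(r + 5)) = r - 6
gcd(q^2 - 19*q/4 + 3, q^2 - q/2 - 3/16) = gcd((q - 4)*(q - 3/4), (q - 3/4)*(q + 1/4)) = q - 3/4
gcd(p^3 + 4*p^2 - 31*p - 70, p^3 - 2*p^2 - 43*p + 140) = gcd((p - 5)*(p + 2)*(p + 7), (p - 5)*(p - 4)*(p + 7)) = p^2 + 2*p - 35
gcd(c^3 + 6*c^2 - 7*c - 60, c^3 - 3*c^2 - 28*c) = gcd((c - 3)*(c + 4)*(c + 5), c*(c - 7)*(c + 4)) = c + 4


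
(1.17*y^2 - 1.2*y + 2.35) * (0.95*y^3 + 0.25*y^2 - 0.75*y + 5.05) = 1.1115*y^5 - 0.8475*y^4 + 1.055*y^3 + 7.396*y^2 - 7.8225*y + 11.8675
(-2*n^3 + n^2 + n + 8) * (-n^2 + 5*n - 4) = 2*n^5 - 11*n^4 + 12*n^3 - 7*n^2 + 36*n - 32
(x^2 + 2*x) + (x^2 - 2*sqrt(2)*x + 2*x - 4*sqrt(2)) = 2*x^2 - 2*sqrt(2)*x + 4*x - 4*sqrt(2)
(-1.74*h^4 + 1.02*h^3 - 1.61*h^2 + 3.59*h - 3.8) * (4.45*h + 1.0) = -7.743*h^5 + 2.799*h^4 - 6.1445*h^3 + 14.3655*h^2 - 13.32*h - 3.8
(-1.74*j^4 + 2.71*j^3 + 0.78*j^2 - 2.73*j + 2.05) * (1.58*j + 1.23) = -2.7492*j^5 + 2.1416*j^4 + 4.5657*j^3 - 3.354*j^2 - 0.1189*j + 2.5215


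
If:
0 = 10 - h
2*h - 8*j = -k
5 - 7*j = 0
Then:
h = 10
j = 5/7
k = -100/7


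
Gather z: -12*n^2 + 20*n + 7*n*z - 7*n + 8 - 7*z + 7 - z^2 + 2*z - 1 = -12*n^2 + 13*n - z^2 + z*(7*n - 5) + 14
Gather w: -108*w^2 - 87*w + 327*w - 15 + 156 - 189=-108*w^2 + 240*w - 48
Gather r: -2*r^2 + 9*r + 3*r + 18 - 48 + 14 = -2*r^2 + 12*r - 16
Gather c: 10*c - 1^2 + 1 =10*c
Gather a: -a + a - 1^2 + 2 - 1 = 0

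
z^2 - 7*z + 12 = (z - 4)*(z - 3)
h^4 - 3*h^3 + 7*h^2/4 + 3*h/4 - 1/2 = (h - 2)*(h - 1)*(h - 1/2)*(h + 1/2)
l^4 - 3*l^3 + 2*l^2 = l^2*(l - 2)*(l - 1)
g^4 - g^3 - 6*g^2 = g^2*(g - 3)*(g + 2)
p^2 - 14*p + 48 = (p - 8)*(p - 6)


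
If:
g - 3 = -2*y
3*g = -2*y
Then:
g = -3/2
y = 9/4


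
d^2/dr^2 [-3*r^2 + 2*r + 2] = -6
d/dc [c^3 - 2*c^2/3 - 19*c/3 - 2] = 3*c^2 - 4*c/3 - 19/3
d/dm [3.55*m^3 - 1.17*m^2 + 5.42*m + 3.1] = 10.65*m^2 - 2.34*m + 5.42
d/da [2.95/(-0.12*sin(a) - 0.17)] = 0.354*cos(a)/(0.12*sin(a) + 0.17)^2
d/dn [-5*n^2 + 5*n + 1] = 5 - 10*n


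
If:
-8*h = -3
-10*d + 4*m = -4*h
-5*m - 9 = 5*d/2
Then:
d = -19/40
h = 3/8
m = -25/16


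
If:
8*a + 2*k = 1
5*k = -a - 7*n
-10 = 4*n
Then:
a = -15/19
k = 139/38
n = -5/2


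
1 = 1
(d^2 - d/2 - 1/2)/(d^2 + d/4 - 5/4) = 2*(2*d + 1)/(4*d + 5)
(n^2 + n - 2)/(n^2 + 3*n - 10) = (n^2 + n - 2)/(n^2 + 3*n - 10)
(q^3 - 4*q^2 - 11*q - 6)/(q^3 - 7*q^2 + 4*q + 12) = (q + 1)/(q - 2)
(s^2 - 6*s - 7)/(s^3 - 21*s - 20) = (s - 7)/(s^2 - s - 20)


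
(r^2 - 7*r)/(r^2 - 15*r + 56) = r/(r - 8)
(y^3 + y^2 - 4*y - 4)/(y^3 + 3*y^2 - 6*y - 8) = (y + 2)/(y + 4)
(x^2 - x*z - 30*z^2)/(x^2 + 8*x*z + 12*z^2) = (x^2 - x*z - 30*z^2)/(x^2 + 8*x*z + 12*z^2)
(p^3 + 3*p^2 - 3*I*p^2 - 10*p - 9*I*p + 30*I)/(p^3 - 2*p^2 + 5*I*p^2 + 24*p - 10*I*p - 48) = (p + 5)/(p + 8*I)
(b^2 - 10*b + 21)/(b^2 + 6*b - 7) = (b^2 - 10*b + 21)/(b^2 + 6*b - 7)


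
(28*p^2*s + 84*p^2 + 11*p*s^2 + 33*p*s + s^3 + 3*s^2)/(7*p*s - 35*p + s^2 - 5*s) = (4*p*s + 12*p + s^2 + 3*s)/(s - 5)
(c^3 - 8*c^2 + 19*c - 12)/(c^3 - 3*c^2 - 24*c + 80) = (c^2 - 4*c + 3)/(c^2 + c - 20)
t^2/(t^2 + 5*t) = t/(t + 5)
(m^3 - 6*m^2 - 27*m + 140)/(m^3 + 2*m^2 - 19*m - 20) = (m - 7)/(m + 1)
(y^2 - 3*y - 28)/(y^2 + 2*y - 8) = (y - 7)/(y - 2)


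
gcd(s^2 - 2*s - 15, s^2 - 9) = s + 3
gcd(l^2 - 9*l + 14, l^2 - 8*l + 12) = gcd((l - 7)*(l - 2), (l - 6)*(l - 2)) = l - 2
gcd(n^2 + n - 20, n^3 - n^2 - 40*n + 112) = n - 4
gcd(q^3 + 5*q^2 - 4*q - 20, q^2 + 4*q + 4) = q + 2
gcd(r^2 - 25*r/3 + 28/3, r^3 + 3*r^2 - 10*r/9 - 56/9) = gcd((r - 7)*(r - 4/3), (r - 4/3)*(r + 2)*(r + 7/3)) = r - 4/3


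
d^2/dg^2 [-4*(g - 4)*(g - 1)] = -8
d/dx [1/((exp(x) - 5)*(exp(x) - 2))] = (7 - 2*exp(x))*exp(x)/(exp(4*x) - 14*exp(3*x) + 69*exp(2*x) - 140*exp(x) + 100)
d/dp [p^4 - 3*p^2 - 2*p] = 4*p^3 - 6*p - 2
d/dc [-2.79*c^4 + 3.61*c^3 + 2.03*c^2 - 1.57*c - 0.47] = -11.16*c^3 + 10.83*c^2 + 4.06*c - 1.57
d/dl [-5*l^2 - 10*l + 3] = -10*l - 10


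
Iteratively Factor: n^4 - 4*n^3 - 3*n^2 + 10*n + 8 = (n - 4)*(n^3 - 3*n - 2) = (n - 4)*(n + 1)*(n^2 - n - 2) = (n - 4)*(n - 2)*(n + 1)*(n + 1)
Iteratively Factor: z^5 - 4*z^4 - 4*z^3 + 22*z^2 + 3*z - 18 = (z - 3)*(z^4 - z^3 - 7*z^2 + z + 6) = (z - 3)*(z - 1)*(z^3 - 7*z - 6) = (z - 3)*(z - 1)*(z + 2)*(z^2 - 2*z - 3) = (z - 3)*(z - 1)*(z + 1)*(z + 2)*(z - 3)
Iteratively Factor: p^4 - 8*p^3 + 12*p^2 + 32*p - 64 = (p - 4)*(p^3 - 4*p^2 - 4*p + 16) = (p - 4)^2*(p^2 - 4) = (p - 4)^2*(p + 2)*(p - 2)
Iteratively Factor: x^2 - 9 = (x + 3)*(x - 3)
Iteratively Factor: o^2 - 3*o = (o - 3)*(o)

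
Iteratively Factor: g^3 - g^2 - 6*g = (g + 2)*(g^2 - 3*g) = g*(g + 2)*(g - 3)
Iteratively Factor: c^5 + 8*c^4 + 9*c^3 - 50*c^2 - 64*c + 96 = (c + 4)*(c^4 + 4*c^3 - 7*c^2 - 22*c + 24) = (c - 2)*(c + 4)*(c^3 + 6*c^2 + 5*c - 12) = (c - 2)*(c - 1)*(c + 4)*(c^2 + 7*c + 12) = (c - 2)*(c - 1)*(c + 3)*(c + 4)*(c + 4)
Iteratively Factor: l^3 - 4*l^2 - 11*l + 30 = (l - 2)*(l^2 - 2*l - 15) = (l - 2)*(l + 3)*(l - 5)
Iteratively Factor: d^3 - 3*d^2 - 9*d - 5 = (d + 1)*(d^2 - 4*d - 5) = (d + 1)^2*(d - 5)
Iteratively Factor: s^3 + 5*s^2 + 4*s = (s)*(s^2 + 5*s + 4) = s*(s + 1)*(s + 4)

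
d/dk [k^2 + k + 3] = 2*k + 1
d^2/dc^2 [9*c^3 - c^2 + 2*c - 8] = 54*c - 2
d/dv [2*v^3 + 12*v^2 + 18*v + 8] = 6*v^2 + 24*v + 18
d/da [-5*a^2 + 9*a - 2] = 9 - 10*a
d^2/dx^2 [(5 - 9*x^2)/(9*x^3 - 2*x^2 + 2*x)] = 2*(-729*x^6 + 2916*x^4 - 756*x^3 + 330*x^2 - 60*x + 20)/(x^3*(729*x^6 - 486*x^5 + 594*x^4 - 224*x^3 + 132*x^2 - 24*x + 8))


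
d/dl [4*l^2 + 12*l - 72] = 8*l + 12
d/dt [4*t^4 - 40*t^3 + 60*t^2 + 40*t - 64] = 16*t^3 - 120*t^2 + 120*t + 40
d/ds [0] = 0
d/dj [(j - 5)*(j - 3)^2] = (j - 3)*(3*j - 13)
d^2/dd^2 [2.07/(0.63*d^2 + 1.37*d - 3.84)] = (-1.643166*d^2 - 3.573234*d + 2.07*(1.26*d + 1.37)*(2.52*d + 2.74) + 10.015488)/(0.63*d^2 + 1.37*d - 3.84)^3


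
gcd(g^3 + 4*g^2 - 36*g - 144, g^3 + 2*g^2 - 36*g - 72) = g^2 - 36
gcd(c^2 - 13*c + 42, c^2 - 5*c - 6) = c - 6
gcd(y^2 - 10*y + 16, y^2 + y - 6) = y - 2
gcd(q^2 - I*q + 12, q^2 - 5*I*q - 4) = q - 4*I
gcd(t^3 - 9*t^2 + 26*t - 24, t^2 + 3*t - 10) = t - 2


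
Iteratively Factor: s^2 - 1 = (s - 1)*(s + 1)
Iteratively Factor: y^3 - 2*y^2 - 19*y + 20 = (y + 4)*(y^2 - 6*y + 5) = (y - 1)*(y + 4)*(y - 5)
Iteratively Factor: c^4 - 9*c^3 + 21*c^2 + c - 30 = (c - 3)*(c^3 - 6*c^2 + 3*c + 10) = (c - 3)*(c - 2)*(c^2 - 4*c - 5) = (c - 3)*(c - 2)*(c + 1)*(c - 5)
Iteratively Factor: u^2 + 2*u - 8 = (u - 2)*(u + 4)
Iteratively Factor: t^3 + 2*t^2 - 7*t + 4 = (t + 4)*(t^2 - 2*t + 1) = (t - 1)*(t + 4)*(t - 1)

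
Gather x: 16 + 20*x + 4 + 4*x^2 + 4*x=4*x^2 + 24*x + 20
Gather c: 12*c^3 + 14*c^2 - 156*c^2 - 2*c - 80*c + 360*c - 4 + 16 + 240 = 12*c^3 - 142*c^2 + 278*c + 252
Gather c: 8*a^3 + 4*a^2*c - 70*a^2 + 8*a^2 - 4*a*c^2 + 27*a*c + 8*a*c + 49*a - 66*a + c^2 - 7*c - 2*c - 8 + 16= 8*a^3 - 62*a^2 - 17*a + c^2*(1 - 4*a) + c*(4*a^2 + 35*a - 9) + 8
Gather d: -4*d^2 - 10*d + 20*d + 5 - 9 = -4*d^2 + 10*d - 4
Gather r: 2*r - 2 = 2*r - 2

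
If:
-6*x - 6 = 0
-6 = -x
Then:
No Solution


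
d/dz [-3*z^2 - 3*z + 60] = -6*z - 3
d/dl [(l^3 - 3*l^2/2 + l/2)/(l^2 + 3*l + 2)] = (l^4 + 6*l^3 + l^2 - 6*l + 1)/(l^4 + 6*l^3 + 13*l^2 + 12*l + 4)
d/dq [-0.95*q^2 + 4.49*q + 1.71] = 4.49 - 1.9*q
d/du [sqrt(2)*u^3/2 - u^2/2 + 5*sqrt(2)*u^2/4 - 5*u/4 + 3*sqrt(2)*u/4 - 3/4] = 3*sqrt(2)*u^2/2 - u + 5*sqrt(2)*u/2 - 5/4 + 3*sqrt(2)/4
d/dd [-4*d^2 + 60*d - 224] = 60 - 8*d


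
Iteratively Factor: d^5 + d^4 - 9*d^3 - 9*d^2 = (d)*(d^4 + d^3 - 9*d^2 - 9*d) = d*(d + 1)*(d^3 - 9*d) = d^2*(d + 1)*(d^2 - 9) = d^2*(d - 3)*(d + 1)*(d + 3)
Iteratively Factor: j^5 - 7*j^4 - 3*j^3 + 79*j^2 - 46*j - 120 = (j - 5)*(j^4 - 2*j^3 - 13*j^2 + 14*j + 24) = (j - 5)*(j - 2)*(j^3 - 13*j - 12) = (j - 5)*(j - 4)*(j - 2)*(j^2 + 4*j + 3) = (j - 5)*(j - 4)*(j - 2)*(j + 3)*(j + 1)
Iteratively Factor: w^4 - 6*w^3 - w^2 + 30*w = (w)*(w^3 - 6*w^2 - w + 30) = w*(w - 5)*(w^2 - w - 6) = w*(w - 5)*(w + 2)*(w - 3)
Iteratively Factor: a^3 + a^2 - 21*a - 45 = (a - 5)*(a^2 + 6*a + 9) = (a - 5)*(a + 3)*(a + 3)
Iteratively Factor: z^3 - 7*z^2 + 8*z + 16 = (z - 4)*(z^2 - 3*z - 4) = (z - 4)^2*(z + 1)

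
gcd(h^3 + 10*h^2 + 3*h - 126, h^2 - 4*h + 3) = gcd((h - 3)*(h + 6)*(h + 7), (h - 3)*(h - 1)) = h - 3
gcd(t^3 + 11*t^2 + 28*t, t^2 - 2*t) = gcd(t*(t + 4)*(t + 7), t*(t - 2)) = t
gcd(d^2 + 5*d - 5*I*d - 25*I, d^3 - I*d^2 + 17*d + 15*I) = d - 5*I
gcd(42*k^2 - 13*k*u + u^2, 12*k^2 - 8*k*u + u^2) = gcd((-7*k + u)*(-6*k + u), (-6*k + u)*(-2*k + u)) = -6*k + u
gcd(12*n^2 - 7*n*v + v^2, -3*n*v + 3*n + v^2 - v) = -3*n + v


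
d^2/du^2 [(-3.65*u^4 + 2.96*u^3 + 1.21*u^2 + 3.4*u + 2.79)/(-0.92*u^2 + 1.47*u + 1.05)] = (6.17871999999999*u^6 - 29.61756*u^5 + 26.16831*u^4 + 62.600824*u^3 - 0.30495600000001*u^2 - 16.647624*u - 9.620352)/(0.778688*u^6 - 3.732624*u^5 + 3.297924*u^4 + 5.343597*u^3 - 3.763935*u^2 - 4.862025*u - 1.157625)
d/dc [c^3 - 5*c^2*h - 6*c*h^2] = 3*c^2 - 10*c*h - 6*h^2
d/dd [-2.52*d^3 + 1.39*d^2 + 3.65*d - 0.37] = -7.56*d^2 + 2.78*d + 3.65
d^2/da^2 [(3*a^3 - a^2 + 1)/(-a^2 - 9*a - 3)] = 6*(-81*a^3 - 85*a^2 - 36*a - 23)/(a^6 + 27*a^5 + 252*a^4 + 891*a^3 + 756*a^2 + 243*a + 27)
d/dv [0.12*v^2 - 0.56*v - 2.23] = 0.24*v - 0.56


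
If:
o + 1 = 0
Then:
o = -1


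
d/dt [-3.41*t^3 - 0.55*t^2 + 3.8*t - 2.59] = -10.23*t^2 - 1.1*t + 3.8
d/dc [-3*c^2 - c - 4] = -6*c - 1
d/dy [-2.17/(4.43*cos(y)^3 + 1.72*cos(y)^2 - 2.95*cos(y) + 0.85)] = (-28.8393*cos(y)^2 - 7.4648*cos(y) + 6.4015)*sin(y)/(4.43*cos(y)^3 + 1.72*cos(y)^2 - 2.95*cos(y) + 0.85)^2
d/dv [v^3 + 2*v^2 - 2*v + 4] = 3*v^2 + 4*v - 2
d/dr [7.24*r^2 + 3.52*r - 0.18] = 14.48*r + 3.52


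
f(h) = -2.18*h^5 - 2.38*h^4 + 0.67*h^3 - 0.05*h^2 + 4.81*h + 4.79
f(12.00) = -590592.37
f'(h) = -10.9*h^4 - 9.52*h^3 + 2.01*h^2 - 0.1*h + 4.81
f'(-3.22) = -827.98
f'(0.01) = 4.81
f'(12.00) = -242179.91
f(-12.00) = 491884.19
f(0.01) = 4.84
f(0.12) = 5.37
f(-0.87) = -0.15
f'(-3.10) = -698.59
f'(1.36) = -52.84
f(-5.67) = 10169.25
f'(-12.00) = -209276.39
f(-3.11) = 380.79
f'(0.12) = 4.81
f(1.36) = -5.36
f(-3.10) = 373.76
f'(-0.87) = 6.44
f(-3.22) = 465.19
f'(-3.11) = -708.76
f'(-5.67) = -9460.37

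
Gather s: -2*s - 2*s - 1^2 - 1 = -4*s - 2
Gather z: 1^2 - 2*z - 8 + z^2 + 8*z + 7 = z^2 + 6*z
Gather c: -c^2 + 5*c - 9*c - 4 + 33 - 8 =-c^2 - 4*c + 21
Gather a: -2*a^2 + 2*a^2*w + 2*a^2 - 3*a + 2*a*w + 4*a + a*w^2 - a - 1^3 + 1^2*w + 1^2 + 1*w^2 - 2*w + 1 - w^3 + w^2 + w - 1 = 2*a^2*w + a*(w^2 + 2*w) - w^3 + 2*w^2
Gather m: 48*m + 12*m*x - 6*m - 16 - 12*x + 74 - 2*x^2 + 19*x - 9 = m*(12*x + 42) - 2*x^2 + 7*x + 49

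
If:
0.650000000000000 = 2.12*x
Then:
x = 0.31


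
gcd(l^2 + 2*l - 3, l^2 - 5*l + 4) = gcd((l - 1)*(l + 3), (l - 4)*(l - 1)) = l - 1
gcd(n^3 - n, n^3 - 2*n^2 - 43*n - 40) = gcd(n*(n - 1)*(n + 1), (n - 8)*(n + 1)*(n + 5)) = n + 1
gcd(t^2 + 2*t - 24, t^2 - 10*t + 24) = t - 4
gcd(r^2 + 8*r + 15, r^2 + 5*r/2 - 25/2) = r + 5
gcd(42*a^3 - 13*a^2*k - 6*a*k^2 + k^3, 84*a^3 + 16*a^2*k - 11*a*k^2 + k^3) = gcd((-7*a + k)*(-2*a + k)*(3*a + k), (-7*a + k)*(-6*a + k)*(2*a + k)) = 7*a - k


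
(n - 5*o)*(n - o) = n^2 - 6*n*o + 5*o^2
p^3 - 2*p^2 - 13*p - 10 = (p - 5)*(p + 1)*(p + 2)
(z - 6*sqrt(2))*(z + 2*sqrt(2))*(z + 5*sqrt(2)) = z^3 + sqrt(2)*z^2 - 64*z - 120*sqrt(2)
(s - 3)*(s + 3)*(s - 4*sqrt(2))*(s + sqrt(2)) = s^4 - 3*sqrt(2)*s^3 - 17*s^2 + 27*sqrt(2)*s + 72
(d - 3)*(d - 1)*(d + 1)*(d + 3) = d^4 - 10*d^2 + 9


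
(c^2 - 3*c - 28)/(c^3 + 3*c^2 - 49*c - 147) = (c + 4)/(c^2 + 10*c + 21)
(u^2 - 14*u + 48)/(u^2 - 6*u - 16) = (u - 6)/(u + 2)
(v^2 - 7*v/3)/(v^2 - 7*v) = (v - 7/3)/(v - 7)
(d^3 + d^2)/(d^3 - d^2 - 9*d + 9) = d^2*(d + 1)/(d^3 - d^2 - 9*d + 9)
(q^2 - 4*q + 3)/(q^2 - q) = (q - 3)/q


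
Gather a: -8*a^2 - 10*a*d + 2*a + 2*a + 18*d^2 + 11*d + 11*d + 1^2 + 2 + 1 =-8*a^2 + a*(4 - 10*d) + 18*d^2 + 22*d + 4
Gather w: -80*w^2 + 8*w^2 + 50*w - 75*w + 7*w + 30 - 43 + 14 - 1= -72*w^2 - 18*w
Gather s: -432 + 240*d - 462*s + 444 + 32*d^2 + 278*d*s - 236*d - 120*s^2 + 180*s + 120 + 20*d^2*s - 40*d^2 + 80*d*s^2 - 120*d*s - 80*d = -8*d^2 - 76*d + s^2*(80*d - 120) + s*(20*d^2 + 158*d - 282) + 132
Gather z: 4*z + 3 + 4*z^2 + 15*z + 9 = 4*z^2 + 19*z + 12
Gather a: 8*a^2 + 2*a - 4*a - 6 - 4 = 8*a^2 - 2*a - 10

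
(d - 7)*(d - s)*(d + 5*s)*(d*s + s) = d^4*s + 4*d^3*s^2 - 6*d^3*s - 5*d^2*s^3 - 24*d^2*s^2 - 7*d^2*s + 30*d*s^3 - 28*d*s^2 + 35*s^3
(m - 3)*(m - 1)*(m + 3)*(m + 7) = m^4 + 6*m^3 - 16*m^2 - 54*m + 63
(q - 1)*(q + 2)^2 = q^3 + 3*q^2 - 4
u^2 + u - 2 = (u - 1)*(u + 2)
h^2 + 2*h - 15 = (h - 3)*(h + 5)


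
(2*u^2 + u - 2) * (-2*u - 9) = -4*u^3 - 20*u^2 - 5*u + 18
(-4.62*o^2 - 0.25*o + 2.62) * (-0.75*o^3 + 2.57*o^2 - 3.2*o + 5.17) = 3.465*o^5 - 11.6859*o^4 + 12.1765*o^3 - 16.352*o^2 - 9.6765*o + 13.5454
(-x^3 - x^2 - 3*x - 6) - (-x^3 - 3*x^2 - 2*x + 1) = 2*x^2 - x - 7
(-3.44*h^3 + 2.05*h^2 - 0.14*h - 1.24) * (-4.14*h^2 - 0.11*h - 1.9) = 14.2416*h^5 - 8.1086*h^4 + 6.8901*h^3 + 1.254*h^2 + 0.4024*h + 2.356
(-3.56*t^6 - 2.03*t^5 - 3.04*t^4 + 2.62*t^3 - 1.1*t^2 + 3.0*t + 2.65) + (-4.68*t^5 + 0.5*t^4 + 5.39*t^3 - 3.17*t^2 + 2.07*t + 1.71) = -3.56*t^6 - 6.71*t^5 - 2.54*t^4 + 8.01*t^3 - 4.27*t^2 + 5.07*t + 4.36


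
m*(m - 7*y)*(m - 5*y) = m^3 - 12*m^2*y + 35*m*y^2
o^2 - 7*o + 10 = (o - 5)*(o - 2)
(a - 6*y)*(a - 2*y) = a^2 - 8*a*y + 12*y^2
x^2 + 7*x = x*(x + 7)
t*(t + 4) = t^2 + 4*t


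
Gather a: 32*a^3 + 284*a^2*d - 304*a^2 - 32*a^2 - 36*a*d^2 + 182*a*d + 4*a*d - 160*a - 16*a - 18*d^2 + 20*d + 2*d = 32*a^3 + a^2*(284*d - 336) + a*(-36*d^2 + 186*d - 176) - 18*d^2 + 22*d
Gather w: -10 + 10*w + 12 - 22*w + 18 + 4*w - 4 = 16 - 8*w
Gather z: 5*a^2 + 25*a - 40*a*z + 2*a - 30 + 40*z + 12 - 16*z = 5*a^2 + 27*a + z*(24 - 40*a) - 18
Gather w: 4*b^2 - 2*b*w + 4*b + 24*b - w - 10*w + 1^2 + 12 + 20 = 4*b^2 + 28*b + w*(-2*b - 11) + 33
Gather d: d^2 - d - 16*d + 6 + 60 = d^2 - 17*d + 66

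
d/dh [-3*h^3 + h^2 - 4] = h*(2 - 9*h)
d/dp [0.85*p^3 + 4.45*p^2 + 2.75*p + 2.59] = 2.55*p^2 + 8.9*p + 2.75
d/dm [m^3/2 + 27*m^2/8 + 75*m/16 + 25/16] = 3*m^2/2 + 27*m/4 + 75/16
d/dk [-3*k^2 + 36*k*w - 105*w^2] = -6*k + 36*w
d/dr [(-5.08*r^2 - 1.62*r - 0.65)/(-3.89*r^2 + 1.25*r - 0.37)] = (-12.6518*r^2 - 1.2978*r + 1.4119)/(15.1321*r^4 - 9.725*r^3 + 4.4411*r^2 - 0.925*r + 0.1369)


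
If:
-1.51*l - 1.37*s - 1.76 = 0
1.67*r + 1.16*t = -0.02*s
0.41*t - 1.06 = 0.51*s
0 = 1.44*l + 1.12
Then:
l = -0.78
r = -1.42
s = -0.43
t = 2.05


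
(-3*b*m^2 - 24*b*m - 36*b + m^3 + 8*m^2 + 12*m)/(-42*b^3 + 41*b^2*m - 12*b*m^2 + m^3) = (m^2 + 8*m + 12)/(14*b^2 - 9*b*m + m^2)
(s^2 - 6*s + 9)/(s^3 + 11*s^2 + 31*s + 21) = (s^2 - 6*s + 9)/(s^3 + 11*s^2 + 31*s + 21)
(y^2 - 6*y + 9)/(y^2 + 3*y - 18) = (y - 3)/(y + 6)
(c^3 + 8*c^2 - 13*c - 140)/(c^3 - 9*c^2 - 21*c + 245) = (c^2 + 3*c - 28)/(c^2 - 14*c + 49)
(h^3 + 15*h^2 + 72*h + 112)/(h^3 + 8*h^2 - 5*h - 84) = (h + 4)/(h - 3)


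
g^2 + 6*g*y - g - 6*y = (g - 1)*(g + 6*y)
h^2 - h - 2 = (h - 2)*(h + 1)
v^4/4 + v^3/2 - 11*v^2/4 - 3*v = v*(v/4 + 1)*(v - 3)*(v + 1)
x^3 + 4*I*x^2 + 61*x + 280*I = (x - 8*I)*(x + 5*I)*(x + 7*I)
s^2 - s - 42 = (s - 7)*(s + 6)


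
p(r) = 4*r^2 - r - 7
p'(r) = 8*r - 1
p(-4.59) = 81.86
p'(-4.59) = -37.72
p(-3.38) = 42.08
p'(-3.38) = -28.04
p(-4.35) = 73.04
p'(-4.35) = -35.80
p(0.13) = -7.06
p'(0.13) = 0.04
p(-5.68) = 127.73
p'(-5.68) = -46.44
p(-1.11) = -0.96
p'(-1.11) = -9.88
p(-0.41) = -5.92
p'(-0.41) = -4.28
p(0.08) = -7.05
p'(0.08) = -0.36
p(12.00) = 557.00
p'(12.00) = 95.00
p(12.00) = 557.00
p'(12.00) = 95.00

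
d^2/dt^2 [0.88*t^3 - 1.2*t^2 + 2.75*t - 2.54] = 5.28*t - 2.4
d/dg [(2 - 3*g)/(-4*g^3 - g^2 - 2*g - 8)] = (12*g^3 + 3*g^2 + 6*g - 2*(3*g - 2)*(6*g^2 + g + 1) + 24)/(4*g^3 + g^2 + 2*g + 8)^2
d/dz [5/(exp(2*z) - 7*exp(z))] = 5*(7 - 2*exp(z))*exp(-z)/(exp(z) - 7)^2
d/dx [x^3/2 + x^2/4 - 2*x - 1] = 3*x^2/2 + x/2 - 2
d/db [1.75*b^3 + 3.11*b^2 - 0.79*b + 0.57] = 5.25*b^2 + 6.22*b - 0.79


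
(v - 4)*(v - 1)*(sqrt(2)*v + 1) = sqrt(2)*v^3 - 5*sqrt(2)*v^2 + v^2 - 5*v + 4*sqrt(2)*v + 4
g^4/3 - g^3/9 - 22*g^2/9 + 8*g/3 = g*(g/3 + 1)*(g - 2)*(g - 4/3)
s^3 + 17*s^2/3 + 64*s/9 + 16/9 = (s + 1/3)*(s + 4/3)*(s + 4)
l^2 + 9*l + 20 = (l + 4)*(l + 5)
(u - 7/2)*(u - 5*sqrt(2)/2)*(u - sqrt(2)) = u^3 - 7*sqrt(2)*u^2/2 - 7*u^2/2 + 5*u + 49*sqrt(2)*u/4 - 35/2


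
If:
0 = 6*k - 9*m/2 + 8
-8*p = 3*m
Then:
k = -2*p - 4/3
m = -8*p/3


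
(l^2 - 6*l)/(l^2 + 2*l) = (l - 6)/(l + 2)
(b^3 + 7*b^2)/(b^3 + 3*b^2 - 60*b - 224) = b^2/(b^2 - 4*b - 32)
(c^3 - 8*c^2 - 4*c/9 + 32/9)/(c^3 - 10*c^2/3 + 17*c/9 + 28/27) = 3*(9*c^3 - 72*c^2 - 4*c + 32)/(27*c^3 - 90*c^2 + 51*c + 28)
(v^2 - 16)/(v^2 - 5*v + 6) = (v^2 - 16)/(v^2 - 5*v + 6)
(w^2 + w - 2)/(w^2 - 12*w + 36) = (w^2 + w - 2)/(w^2 - 12*w + 36)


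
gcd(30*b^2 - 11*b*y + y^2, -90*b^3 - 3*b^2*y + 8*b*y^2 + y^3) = 1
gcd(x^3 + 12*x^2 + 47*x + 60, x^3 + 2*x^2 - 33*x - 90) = x^2 + 8*x + 15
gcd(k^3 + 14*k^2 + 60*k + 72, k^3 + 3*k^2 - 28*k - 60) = k^2 + 8*k + 12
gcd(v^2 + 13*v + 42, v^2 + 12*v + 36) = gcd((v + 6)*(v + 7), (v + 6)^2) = v + 6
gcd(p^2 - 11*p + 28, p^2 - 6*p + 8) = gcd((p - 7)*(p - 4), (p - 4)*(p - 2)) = p - 4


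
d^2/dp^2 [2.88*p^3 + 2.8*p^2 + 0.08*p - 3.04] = 17.28*p + 5.6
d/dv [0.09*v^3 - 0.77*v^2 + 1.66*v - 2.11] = 0.27*v^2 - 1.54*v + 1.66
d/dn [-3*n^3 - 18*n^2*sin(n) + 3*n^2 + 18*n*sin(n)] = -18*n^2*cos(n) - 9*n^2 - 36*n*sin(n) + 18*n*cos(n) + 6*n + 18*sin(n)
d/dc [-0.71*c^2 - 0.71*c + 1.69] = -1.42*c - 0.71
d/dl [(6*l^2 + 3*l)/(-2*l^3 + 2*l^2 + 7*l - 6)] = 6*(2*l^4 + 2*l^3 + 6*l^2 - 12*l - 3)/(4*l^6 - 8*l^5 - 24*l^4 + 52*l^3 + 25*l^2 - 84*l + 36)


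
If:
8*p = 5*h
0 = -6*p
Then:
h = 0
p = 0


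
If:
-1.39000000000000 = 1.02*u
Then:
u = -1.36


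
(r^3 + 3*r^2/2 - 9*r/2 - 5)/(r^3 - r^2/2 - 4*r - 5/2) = (2*r^2 + r - 10)/(2*r^2 - 3*r - 5)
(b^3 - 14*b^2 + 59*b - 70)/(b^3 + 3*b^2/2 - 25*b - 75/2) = 2*(b^2 - 9*b + 14)/(2*b^2 + 13*b + 15)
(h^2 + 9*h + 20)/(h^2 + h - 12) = (h + 5)/(h - 3)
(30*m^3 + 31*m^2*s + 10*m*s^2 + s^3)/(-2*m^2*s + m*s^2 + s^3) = (15*m^2 + 8*m*s + s^2)/(s*(-m + s))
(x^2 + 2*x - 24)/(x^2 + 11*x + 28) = (x^2 + 2*x - 24)/(x^2 + 11*x + 28)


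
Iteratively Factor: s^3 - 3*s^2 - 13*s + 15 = (s + 3)*(s^2 - 6*s + 5) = (s - 5)*(s + 3)*(s - 1)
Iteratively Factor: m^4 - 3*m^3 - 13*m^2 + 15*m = (m - 1)*(m^3 - 2*m^2 - 15*m) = (m - 5)*(m - 1)*(m^2 + 3*m) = (m - 5)*(m - 1)*(m + 3)*(m)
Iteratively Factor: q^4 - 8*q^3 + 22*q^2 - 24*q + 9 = (q - 3)*(q^3 - 5*q^2 + 7*q - 3) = (q - 3)*(q - 1)*(q^2 - 4*q + 3) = (q - 3)*(q - 1)^2*(q - 3)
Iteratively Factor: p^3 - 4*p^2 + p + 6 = (p + 1)*(p^2 - 5*p + 6) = (p - 3)*(p + 1)*(p - 2)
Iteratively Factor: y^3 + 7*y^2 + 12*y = (y + 3)*(y^2 + 4*y) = y*(y + 3)*(y + 4)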